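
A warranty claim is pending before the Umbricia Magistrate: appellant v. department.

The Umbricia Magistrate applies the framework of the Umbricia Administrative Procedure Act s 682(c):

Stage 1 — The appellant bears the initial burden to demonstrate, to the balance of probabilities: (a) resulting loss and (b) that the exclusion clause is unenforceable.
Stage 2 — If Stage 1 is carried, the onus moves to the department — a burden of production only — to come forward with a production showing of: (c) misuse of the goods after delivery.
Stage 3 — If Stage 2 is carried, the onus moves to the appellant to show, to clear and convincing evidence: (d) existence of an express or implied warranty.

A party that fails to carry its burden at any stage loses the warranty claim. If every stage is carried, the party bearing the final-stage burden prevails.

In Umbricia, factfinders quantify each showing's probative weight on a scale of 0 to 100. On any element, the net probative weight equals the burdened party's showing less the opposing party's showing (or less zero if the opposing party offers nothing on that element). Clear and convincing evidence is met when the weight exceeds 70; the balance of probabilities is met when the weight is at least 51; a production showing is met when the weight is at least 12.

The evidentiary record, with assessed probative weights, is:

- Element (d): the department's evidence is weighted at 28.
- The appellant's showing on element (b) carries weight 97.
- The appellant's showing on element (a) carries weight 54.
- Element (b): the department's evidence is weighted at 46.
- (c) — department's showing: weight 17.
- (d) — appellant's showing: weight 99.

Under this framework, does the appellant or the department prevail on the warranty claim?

At Stage 1 the appellant must meet the balance of probabilities (weight is at least 51): on (a) the weight is 54, which does reach 51, so (a) meets the standard; on (b) the weight is 97 less the opposing 46 gives net 51, ≥ 51, so (b) meets the standard.
  Stage 1 carried; the burden shifts to the department.
At Stage 2 the department must meet a production showing (weight is at least 12): on (c) the weight is 17, ≥ 12, so (c) meets the standard.
  The department carries Stage 2; the appellant now bears the burden.
At Stage 3 the appellant must meet clear and convincing evidence (weight exceeds 70): on (d) the weight is 99 less the opposing 28 gives net 71, which does exceed 70, so (d) meets the standard.
  The appellant carries the last stage.
Every stage carried; the appellant prevails.

appellant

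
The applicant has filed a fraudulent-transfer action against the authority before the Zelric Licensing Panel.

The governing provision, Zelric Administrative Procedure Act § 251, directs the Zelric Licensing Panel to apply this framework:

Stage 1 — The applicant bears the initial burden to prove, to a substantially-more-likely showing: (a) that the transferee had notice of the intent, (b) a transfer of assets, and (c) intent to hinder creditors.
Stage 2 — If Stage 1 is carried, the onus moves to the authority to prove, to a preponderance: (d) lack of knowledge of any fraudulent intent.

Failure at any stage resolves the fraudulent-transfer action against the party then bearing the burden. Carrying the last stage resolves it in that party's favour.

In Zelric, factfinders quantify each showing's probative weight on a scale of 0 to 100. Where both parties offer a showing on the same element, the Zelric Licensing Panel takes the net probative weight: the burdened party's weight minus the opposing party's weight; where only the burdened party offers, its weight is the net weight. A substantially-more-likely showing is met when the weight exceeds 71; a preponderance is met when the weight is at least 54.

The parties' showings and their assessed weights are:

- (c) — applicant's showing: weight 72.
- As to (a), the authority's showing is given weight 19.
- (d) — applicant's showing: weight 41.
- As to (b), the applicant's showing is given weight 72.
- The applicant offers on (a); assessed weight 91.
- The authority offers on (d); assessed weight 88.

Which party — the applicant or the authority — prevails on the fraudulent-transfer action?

Stage 1 — burden on applicant; standard: a substantially-more-likely showing (weight exceeds 71).
    (a): 91 − 19 = 72 > 71 [met]
    (b): 72 > 71 [met]
    (c): 72 > 71 [met]
  Stage 1 is satisfied; the onus moves to the authority.
Stage 2 — burden on authority; standard: a preponderance (weight is at least 54).
    (d): 88 − 41 = 47 < 54 [not met]
  The authority does not carry Stage 2.
So the applicant prevails.

applicant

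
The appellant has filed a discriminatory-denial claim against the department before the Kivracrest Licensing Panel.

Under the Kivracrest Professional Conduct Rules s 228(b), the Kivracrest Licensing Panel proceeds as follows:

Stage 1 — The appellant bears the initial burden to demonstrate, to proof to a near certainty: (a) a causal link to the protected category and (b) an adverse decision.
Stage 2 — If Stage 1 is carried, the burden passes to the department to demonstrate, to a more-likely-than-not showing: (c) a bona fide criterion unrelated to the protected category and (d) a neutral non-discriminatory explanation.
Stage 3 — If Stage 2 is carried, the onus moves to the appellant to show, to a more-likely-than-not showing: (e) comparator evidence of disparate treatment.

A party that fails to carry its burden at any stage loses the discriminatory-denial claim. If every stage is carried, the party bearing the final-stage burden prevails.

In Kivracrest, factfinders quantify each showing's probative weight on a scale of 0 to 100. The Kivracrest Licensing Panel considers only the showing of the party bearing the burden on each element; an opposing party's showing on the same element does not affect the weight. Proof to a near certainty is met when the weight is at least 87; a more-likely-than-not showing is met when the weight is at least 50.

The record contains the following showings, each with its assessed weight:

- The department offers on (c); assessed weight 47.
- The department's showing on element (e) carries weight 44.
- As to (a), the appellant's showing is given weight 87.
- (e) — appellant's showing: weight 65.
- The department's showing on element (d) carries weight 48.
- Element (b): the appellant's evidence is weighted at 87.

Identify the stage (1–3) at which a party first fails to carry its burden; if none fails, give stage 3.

Stage 1 — burden on appellant; standard: proof to a near certainty (weight is at least 87).
    (a): 87 ≥ 87 [met]
    (b): 87 ≥ 87 [met]
  Stage 1 is satisfied; the onus moves to the department.
Stage 2 — burden on department; standard: a more-likely-than-not showing (weight is at least 50).
    (c): 47 < 50 [not met]
    (d): 48 < 50 [not met]
  The department does not carry Stage 2.
The analysis ends at Stage 2; the appellant prevails.

stage 2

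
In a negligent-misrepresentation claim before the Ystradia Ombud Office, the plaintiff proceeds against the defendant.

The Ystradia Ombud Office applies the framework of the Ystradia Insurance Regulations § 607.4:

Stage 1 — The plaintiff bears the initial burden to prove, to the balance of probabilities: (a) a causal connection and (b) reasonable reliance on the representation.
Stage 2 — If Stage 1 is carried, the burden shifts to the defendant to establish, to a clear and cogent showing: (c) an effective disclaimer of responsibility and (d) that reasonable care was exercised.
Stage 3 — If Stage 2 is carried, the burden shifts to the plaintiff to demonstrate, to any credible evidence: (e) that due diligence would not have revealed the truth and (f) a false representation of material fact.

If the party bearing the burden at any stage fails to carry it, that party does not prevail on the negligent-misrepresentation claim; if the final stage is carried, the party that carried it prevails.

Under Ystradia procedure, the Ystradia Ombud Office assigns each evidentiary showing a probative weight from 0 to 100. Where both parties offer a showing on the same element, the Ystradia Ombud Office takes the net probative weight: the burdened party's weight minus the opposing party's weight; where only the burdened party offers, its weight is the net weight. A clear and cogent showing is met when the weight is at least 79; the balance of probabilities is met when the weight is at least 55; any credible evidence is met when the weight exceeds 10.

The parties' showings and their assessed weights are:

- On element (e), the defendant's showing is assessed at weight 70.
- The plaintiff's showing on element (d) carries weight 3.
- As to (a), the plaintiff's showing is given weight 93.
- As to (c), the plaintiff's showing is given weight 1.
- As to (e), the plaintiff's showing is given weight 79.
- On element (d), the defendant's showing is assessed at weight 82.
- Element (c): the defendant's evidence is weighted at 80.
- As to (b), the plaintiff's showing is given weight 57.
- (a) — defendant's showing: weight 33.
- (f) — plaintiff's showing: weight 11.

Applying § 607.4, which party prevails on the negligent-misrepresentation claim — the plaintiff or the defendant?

defendant

At Stage 1 the plaintiff must meet the balance of probabilities (weight is at least 55): on (a) the weight is 93 less the opposing 33 gives net 60, which does reach 55, so (a) meets the standard; on (b) the weight is 57, which does reach 55, so (b) meets the standard.
  Stage 1 carried; the burden shifts to the defendant.
At Stage 2 the defendant must meet a clear and cogent showing (weight is at least 79): on (c) the weight is 80 less the opposing 1 gives net 79, which does reach 79, so (c) meets the standard; on (d) the weight is 82 less the opposing 3 gives net 79, ≥ 79, so (d) meets the standard.
  All elements met. The burden passes to the plaintiff.
At Stage 3 the plaintiff must meet any credible evidence (weight exceeds 10): on (e) the weight is 79 less the opposing 70 gives net 9, which does not exceed 10, so (e) does not meet the standard; on (f) the weight is 11, which does exceed 10, so (f) meets the standard.
  Not every element is met, so the plaintiff fails to carry Stage 3.
So the defendant prevails.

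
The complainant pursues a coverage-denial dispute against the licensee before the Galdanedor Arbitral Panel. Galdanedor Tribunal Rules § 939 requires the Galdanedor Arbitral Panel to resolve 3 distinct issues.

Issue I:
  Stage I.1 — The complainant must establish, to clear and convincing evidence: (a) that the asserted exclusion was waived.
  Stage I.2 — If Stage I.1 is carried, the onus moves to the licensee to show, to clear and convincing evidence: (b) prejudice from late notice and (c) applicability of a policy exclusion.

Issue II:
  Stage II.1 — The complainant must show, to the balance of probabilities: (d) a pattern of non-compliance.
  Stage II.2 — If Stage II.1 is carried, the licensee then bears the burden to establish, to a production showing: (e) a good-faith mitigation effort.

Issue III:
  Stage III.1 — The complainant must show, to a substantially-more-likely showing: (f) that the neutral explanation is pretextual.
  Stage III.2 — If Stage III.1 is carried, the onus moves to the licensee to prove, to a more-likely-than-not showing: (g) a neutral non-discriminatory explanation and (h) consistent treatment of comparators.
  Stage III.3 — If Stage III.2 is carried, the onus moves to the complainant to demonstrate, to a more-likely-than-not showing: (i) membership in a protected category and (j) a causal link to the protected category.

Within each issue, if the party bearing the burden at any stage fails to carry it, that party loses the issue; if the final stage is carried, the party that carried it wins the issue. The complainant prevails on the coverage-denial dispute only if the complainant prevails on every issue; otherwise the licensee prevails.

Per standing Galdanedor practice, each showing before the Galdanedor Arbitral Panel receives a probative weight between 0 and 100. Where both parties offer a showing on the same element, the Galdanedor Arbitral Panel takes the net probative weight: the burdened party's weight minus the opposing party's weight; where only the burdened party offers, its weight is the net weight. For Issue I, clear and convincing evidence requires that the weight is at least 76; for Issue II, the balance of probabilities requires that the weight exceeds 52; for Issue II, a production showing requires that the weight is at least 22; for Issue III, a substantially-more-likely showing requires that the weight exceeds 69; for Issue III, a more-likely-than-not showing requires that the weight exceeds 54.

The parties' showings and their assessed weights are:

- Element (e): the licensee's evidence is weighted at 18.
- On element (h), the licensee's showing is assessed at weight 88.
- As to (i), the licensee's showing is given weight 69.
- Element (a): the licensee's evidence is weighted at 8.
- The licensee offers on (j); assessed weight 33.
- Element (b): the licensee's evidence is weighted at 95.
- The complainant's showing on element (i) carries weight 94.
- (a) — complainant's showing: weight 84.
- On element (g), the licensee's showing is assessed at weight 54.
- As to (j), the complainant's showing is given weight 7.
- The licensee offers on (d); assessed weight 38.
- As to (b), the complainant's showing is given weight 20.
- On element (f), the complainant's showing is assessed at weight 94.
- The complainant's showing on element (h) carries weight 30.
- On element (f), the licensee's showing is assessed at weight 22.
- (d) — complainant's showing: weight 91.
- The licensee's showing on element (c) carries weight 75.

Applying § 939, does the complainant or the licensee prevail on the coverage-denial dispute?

— Issue I —
Stage I.1 — burden on complainant; standard: clear and convincing evidence (weight is at least 76).
    (a): 84 − 8 = 76 ≥ 76 [met]
  Stage I.1 is satisfied; the onus moves to the licensee.
Stage I.2 — burden on licensee; standard: clear and convincing evidence (weight is at least 76).
    (b): 95 − 20 = 75 < 76 [not met]
    (c): 75 < 76 [not met]
  Stage I.2 not carried; the licensee fails its burden.
The analysis ends at Stage I.2; the complainant prevails on this issue.
— Issue II —
Stage II.1 — burden on complainant; standard: the balance of probabilities (weight exceeds 52).
    (d): 91 − 38 = 53 > 52 [met]
  All elements met. The burden passes to the licensee.
Stage II.2 — burden on licensee; standard: a production showing (weight is at least 22).
    (e): 18 < 22 [not met]
  Stage II.2 not carried; the licensee fails its burden.
The complainant prevails on this issue.
— Issue III —
Stage III.1 — burden on complainant; standard: a substantially-more-likely showing (weight exceeds 69).
    (f): 94 − 22 = 72 > 69 [met]
  Stage III.1 is satisfied; the onus moves to the licensee.
Stage III.2 — burden on licensee; standard: a more-likely-than-not showing (weight exceeds 54).
    (g): 54 ≤ 54 [not met]
    (h): 88 − 30 = 58 > 54 [met]
  The licensee does not carry Stage III.2.
The analysis ends at Stage III.2; the complainant prevails on this issue.
Per-issue: Issue I → complainant; Issue II → complainant; Issue III → complainant. The complainant must prevail on every issue; overall, the complainant prevails.

complainant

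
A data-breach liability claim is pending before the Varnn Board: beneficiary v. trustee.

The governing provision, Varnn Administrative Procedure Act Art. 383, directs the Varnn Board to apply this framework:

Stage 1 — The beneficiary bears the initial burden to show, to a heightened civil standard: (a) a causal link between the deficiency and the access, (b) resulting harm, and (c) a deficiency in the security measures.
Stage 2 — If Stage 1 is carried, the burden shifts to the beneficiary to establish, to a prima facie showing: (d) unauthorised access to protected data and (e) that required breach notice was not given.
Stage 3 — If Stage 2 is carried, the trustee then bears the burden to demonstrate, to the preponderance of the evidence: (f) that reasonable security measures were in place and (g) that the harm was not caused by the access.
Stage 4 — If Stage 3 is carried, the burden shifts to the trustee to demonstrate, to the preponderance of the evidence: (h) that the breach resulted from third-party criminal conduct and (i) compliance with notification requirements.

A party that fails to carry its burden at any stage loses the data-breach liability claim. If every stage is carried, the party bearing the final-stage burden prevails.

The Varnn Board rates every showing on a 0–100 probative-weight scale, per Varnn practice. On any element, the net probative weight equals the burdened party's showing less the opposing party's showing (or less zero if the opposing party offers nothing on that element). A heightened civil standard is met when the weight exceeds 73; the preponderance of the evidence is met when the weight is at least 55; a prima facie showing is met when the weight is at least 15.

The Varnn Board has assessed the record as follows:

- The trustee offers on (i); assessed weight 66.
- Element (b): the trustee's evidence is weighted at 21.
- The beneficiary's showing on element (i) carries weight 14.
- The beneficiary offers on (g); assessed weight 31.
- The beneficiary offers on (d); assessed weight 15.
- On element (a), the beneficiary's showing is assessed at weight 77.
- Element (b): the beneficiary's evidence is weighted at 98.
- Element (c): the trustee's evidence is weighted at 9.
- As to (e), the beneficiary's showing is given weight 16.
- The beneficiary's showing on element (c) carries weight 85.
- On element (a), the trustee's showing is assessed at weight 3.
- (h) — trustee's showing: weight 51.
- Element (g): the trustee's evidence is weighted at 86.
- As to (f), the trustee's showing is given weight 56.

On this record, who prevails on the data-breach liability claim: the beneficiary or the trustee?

beneficiary

Stage 1 (beneficiary, a heightened civil standard, weight exceeds 73): (a) net 77−3=74 > 73 — meets; (b) net 98−21=77 > 73 — meets; (c) net 85−9=76 > 73 — meets.
  Stage 1 carried; the burden remains with the beneficiary.
Stage 2 (beneficiary, a prima facie showing, weight is at least 15): (d) 15 ≥ 15 — meets; (e) 16 ≥ 15 — meets.
  All elements met. The burden passes to the trustee.
Stage 3 (trustee, the preponderance of the evidence, weight is at least 55): (f) 56 ≥ 55 — meets; (g) net 86−31=55 ≥ 55 — meets.
  Stage 3 is satisfied; the trustee continues to bear the burden.
Stage 4 (trustee, the preponderance of the evidence, weight is at least 55): (h) 51 < 55 — fails; (i) net 66−14=52 < 55 — fails.
  Stage 4 not carried; the trustee fails its burden.
So the beneficiary prevails.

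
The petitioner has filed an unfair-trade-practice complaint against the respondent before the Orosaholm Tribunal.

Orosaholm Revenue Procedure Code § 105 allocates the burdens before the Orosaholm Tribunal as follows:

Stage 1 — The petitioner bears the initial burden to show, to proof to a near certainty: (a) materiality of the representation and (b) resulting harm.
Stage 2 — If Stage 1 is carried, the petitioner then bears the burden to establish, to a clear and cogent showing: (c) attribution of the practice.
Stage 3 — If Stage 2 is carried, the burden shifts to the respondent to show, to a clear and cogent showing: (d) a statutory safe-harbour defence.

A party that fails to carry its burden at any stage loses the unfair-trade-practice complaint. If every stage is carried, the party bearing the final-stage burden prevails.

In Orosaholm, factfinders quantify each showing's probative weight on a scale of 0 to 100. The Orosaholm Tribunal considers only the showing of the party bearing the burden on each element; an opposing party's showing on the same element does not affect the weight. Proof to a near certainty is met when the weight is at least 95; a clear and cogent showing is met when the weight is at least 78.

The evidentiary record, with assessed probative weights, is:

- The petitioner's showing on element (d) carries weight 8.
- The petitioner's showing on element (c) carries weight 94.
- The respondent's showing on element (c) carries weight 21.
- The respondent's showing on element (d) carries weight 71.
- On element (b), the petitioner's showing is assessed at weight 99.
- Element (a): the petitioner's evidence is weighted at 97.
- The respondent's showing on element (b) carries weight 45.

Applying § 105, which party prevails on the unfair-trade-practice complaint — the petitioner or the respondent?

petitioner

At Stage 1 the petitioner must meet proof to a near certainty (weight is at least 95): on (a) the weight is 97, ≥ 95, so (a) meets the standard; on (b) the weight is 99 (the respondent's 45 is given no effect), ≥ 95, so (b) meets the standard.
  All elements met. The petitioner retains the burden for Stage 2.
At Stage 2 the petitioner must meet a clear and cogent showing (weight is at least 78): on (c) the weight is 94 (the respondent's 21 is given no effect), which does reach 78, so (c) meets the standard.
  All elements met. The burden passes to the respondent.
At Stage 3 the respondent must meet a clear and cogent showing (weight is at least 78): on (d) the weight is 71 (the petitioner's 8 is given no effect), < 78, so (d) does not meet the standard.
  Stage 3 not carried; the respondent fails its burden.
So the petitioner prevails.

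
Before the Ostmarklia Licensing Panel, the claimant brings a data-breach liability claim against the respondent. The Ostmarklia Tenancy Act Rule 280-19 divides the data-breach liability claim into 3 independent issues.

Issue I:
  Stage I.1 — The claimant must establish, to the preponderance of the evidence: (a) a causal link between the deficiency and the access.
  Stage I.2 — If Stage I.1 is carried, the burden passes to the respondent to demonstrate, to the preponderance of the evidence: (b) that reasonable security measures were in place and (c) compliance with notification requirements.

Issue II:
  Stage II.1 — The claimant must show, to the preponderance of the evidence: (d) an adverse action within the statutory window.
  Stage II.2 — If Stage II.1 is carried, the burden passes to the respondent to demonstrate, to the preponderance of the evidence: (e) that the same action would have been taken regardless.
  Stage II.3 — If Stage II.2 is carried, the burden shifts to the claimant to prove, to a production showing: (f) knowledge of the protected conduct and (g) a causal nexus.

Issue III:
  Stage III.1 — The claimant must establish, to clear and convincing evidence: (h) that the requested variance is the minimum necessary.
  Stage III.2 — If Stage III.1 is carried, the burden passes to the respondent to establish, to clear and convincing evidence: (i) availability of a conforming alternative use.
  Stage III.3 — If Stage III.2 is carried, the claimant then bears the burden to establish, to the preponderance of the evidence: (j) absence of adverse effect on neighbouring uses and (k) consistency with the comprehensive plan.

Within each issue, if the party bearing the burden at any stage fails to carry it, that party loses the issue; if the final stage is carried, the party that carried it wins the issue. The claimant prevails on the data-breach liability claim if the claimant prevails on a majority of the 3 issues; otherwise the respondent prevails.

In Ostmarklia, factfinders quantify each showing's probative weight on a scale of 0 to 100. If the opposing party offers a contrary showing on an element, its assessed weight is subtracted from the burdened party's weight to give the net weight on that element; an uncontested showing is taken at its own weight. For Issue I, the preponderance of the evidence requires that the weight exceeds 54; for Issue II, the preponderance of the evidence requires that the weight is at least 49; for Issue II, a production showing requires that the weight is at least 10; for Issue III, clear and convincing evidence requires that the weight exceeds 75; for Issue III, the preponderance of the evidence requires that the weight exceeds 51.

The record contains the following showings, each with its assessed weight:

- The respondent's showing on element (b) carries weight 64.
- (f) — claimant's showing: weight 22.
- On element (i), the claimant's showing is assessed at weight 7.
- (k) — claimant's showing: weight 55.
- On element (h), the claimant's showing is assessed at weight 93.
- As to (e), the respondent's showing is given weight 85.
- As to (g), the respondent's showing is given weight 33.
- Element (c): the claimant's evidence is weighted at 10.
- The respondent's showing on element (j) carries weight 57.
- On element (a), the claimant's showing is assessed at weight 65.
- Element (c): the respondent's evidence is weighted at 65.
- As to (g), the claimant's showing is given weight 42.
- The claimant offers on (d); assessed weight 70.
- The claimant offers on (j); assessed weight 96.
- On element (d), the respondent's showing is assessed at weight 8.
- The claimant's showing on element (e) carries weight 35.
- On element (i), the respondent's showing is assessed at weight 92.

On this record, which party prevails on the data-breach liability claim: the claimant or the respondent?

respondent

— Issue I —
Stage I.1 — burden on claimant; standard: the preponderance of the evidence (weight exceeds 54).
    (a): 65 > 54 [met]
  Stage I.1 carried; the burden shifts to the respondent.
Stage I.2 — burden on respondent; standard: the preponderance of the evidence (weight exceeds 54).
    (b): 64 > 54 [met]
    (c): 65 − 10 = 55 > 54 [met]
  All elements met at the final stage.
With every stage satisfied, the respondent prevails on this issue.
— Issue II —
Stage II.1 (claimant, the preponderance of the evidence, weight is at least 49): (d) net 70−8=62 ≥ 49 — meets.
  Stage II.1 is satisfied; the onus moves to the respondent.
Stage II.2 (respondent, the preponderance of the evidence, weight is at least 49): (e) net 85−35=50 ≥ 49 — meets.
  All elements met. The burden passes to the claimant.
Stage II.3 (claimant, a production showing, weight is at least 10): (f) 22 ≥ 10 — meets; (g) net 42−33=9 < 10 — fails.
  Stage II.3 not carried; the claimant fails its burden.
The respondent prevails on this issue.
— Issue III —
Stage III.1 (claimant, clear and convincing evidence, weight exceeds 75): (h) 93 > 75 — meets.
  All elements met. The burden passes to the respondent.
Stage III.2 (respondent, clear and convincing evidence, weight exceeds 75): (i) net 92−7=85 > 75 — meets.
  All elements met. The burden passes to the claimant.
Stage III.3 (claimant, the preponderance of the evidence, weight exceeds 51): (j) net 96−57=39 ≤ 51 — fails; (k) 55 > 51 — meets.
  The claimant does not carry Stage III.3.
So the respondent prevails on this issue.
Per-issue: Issue I → respondent; Issue II → respondent; Issue III → respondent. The claimant must prevail on a majority of issues; overall, the respondent prevails.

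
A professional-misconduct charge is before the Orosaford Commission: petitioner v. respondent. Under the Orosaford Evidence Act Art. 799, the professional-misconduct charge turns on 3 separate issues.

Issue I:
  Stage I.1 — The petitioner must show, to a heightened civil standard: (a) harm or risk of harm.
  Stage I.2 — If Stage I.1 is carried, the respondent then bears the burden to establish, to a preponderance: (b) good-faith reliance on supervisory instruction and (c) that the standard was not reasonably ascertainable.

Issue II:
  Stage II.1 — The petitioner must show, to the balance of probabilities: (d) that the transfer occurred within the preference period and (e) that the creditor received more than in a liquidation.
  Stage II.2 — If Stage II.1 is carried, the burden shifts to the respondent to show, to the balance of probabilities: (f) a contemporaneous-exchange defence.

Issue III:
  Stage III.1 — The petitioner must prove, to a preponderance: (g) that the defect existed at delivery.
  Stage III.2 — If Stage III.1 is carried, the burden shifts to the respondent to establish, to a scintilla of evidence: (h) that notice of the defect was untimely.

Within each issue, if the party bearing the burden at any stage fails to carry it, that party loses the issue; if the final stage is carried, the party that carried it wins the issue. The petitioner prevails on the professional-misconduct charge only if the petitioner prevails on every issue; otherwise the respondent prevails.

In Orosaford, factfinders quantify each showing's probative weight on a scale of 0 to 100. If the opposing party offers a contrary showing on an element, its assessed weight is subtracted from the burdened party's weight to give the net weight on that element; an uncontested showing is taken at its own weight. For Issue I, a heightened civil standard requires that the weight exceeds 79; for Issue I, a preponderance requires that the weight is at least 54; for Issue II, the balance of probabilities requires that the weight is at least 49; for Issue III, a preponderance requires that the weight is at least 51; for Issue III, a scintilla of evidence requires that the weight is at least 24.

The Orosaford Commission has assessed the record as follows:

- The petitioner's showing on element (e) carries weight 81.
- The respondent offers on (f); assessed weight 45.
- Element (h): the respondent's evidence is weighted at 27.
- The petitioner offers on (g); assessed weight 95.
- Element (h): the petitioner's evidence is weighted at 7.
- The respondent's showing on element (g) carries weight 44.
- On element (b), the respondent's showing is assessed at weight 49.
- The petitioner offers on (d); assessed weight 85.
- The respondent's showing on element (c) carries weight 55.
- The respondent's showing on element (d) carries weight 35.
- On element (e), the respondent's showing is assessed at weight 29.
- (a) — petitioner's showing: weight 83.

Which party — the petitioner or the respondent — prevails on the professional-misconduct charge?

— Issue I —
Stage I.1 (petitioner, a heightened civil standard, weight exceeds 79): (a) 83 > 79 — meets.
  The petitioner carries Stage I.1; the respondent now bears the burden.
Stage I.2 (respondent, a preponderance, weight is at least 54): (b) 49 < 54 — fails; (c) 55 ≥ 54 — meets.
  The respondent does not carry Stage I.2.
The petitioner prevails on this issue.
— Issue II —
Stage II.1 (petitioner, the balance of probabilities, weight is at least 49): (d) net 85−35=50 ≥ 49 — meets; (e) net 81−29=52 ≥ 49 — meets.
  All elements met. The burden passes to the respondent.
Stage II.2 (respondent, the balance of probabilities, weight is at least 49): (f) 45 < 49 — fails.
  Not every element is met, so the respondent fails to carry Stage II.2.
So the petitioner prevails on this issue.
— Issue III —
Stage III.1 (petitioner, a preponderance, weight is at least 51): (g) net 95−44=51 ≥ 51 — meets.
  Stage III.1 is satisfied; the onus moves to the respondent.
Stage III.2 (respondent, a scintilla of evidence, weight is at least 24): (h) net 27−7=20 < 24 — fails.
  Stage III.2 not carried; the respondent fails its burden.
The petitioner prevails on this issue.
Per-issue: Issue I → petitioner; Issue II → petitioner; Issue III → petitioner. The petitioner must prevail on every issue; overall, the petitioner prevails.

petitioner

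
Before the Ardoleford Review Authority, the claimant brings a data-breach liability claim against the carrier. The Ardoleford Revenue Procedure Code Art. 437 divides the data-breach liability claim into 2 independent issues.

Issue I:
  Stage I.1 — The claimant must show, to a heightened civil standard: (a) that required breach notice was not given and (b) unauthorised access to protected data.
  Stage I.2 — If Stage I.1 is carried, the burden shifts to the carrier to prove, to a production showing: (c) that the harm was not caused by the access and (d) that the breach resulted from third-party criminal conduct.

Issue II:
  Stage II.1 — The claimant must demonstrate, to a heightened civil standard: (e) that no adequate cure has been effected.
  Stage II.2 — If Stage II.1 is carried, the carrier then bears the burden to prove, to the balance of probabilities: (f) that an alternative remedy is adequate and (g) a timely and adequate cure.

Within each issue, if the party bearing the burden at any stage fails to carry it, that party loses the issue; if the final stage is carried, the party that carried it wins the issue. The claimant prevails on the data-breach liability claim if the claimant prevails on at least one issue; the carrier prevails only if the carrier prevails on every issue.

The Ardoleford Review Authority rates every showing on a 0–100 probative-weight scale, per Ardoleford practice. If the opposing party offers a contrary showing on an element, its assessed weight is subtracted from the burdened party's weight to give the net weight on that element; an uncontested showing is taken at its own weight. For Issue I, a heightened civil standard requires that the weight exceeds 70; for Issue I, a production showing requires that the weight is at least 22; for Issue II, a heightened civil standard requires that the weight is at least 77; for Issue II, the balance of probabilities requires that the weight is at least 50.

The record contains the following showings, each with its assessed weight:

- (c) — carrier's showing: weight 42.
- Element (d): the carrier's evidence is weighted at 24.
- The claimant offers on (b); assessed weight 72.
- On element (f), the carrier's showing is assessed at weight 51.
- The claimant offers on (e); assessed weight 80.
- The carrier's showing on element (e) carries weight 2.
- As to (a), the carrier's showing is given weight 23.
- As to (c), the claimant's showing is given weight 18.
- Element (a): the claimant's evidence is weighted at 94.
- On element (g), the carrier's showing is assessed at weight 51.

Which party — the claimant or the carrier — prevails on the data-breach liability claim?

carrier

— Issue I —
At Stage I.1 the claimant must meet a heightened civil standard (weight exceeds 70): on (a) the weight is 94 less the opposing 23 gives net 71, which does exceed 70, so (a) meets the standard; on (b) the weight is 72, > 70, so (b) meets the standard.
  The claimant carries Stage I.1; the carrier now bears the burden.
At Stage I.2 the carrier must meet a production showing (weight is at least 22): on (c) the weight is 42 less the opposing 18 gives net 24, ≥ 22, so (c) meets the standard; on (d) the weight is 24, ≥ 22, so (d) meets the standard.
  All elements met at the final stage.
With every stage satisfied, the carrier prevails on this issue.
— Issue II —
Stage II.1 (claimant, a heightened civil standard, weight is at least 77): (e) net 80−2=78 ≥ 77 — meets.
  All elements met. The burden passes to the carrier.
Stage II.2 (carrier, the balance of probabilities, weight is at least 50): (f) 51 ≥ 50 — meets; (g) 51 ≥ 50 — meets.
  All elements met at the final stage.
Every stage carried; the carrier prevails on this issue.
Per-issue: Issue I → carrier; Issue II → carrier. The claimant must prevail on at least one issue; overall, the carrier prevails.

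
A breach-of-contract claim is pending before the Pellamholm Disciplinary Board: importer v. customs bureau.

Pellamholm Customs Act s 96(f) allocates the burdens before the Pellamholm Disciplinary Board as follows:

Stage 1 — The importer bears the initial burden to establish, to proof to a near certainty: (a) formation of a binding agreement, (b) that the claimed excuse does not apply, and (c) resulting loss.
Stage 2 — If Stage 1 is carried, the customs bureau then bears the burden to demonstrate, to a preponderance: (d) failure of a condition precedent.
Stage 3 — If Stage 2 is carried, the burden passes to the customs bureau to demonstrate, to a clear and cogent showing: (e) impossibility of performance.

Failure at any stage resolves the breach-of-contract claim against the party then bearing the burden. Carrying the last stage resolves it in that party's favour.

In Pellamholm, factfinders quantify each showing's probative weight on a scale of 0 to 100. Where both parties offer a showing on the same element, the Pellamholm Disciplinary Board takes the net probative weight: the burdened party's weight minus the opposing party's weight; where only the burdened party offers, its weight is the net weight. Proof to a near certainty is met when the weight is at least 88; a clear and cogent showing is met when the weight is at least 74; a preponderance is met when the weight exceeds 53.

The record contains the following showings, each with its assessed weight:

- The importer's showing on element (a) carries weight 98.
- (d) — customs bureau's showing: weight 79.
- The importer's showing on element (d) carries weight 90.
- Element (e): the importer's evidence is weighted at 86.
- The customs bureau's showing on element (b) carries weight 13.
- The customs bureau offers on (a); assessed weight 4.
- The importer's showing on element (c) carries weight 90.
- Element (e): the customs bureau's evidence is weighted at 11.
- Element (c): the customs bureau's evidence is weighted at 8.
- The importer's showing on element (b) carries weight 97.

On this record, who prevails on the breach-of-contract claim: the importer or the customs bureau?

customs bureau

Stage 1 (importer, proof to a near certainty, weight is at least 88): (a) net 98−4=94 ≥ 88 — meets; (b) net 97−13=84 < 88 — fails; (c) net 90−8=82 < 88 — fails.
  Not every element is met, so the importer fails to carry Stage 1.
So the customs bureau prevails.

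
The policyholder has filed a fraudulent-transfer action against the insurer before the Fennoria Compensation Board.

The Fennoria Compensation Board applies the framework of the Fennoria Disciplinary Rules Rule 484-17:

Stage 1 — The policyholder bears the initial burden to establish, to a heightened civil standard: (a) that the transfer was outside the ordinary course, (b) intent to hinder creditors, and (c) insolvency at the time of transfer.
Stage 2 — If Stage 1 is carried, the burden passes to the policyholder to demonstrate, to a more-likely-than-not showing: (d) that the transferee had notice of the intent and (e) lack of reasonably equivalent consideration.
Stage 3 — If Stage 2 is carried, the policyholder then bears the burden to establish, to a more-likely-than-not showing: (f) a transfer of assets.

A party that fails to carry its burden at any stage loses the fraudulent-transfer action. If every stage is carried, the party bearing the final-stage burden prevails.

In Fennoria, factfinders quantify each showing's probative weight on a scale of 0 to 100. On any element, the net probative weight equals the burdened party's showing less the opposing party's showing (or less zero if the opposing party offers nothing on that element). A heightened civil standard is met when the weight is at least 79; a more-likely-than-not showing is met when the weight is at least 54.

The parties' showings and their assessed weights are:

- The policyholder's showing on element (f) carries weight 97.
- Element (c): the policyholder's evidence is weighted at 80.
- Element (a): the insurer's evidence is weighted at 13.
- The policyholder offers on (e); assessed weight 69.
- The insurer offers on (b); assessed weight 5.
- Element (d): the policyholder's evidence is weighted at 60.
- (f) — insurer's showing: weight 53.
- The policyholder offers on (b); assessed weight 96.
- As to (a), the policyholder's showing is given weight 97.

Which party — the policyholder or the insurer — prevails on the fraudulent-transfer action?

Stage 1 (policyholder, a heightened civil standard, weight is at least 79): (a) net 97−13=84 ≥ 79 — meets; (b) net 96−5=91 ≥ 79 — meets; (c) 80 ≥ 79 — meets.
  Stage 1 carried; the burden remains with the policyholder.
Stage 2 (policyholder, a more-likely-than-not showing, weight is at least 54): (d) 60 ≥ 54 — meets; (e) 69 ≥ 54 — meets.
  Stage 2 carried; the burden remains with the policyholder.
Stage 3 (policyholder, a more-likely-than-not showing, weight is at least 54): (f) net 97−53=44 < 54 — fails.
  Not every element is met, so the policyholder fails to carry Stage 3.
The analysis ends at Stage 3; the insurer prevails.

insurer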